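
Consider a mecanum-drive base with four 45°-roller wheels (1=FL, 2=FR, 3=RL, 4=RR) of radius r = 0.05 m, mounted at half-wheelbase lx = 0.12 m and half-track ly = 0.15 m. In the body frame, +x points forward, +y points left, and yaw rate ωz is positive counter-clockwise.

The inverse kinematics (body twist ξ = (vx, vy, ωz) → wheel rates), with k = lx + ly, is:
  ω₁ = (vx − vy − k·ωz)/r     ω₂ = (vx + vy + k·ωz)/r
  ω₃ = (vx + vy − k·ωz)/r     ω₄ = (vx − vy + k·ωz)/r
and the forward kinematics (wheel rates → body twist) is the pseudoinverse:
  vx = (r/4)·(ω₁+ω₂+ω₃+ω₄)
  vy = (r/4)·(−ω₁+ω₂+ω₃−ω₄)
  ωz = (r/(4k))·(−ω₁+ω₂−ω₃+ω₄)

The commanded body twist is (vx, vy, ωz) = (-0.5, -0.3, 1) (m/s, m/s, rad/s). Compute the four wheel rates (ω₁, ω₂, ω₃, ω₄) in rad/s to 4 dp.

(-9.4000, -10.6000, -21.4000, 1.4000)

k = lx + ly = 0.12 + 0.15 = 0.2700;  k·ωz = 0.2700·1 = 0.2700
ω₁ (FL) = (vx − vy − k·ωz)/r = -0.4700/0.05 = -9.4000
ω₂ (FR) = (vx + vy + k·ωz)/r = -0.5300/0.05 = -10.6000
ω₃ (RL) = (vx + vy − k·ωz)/r = -1.0700/0.05 = -21.4000
ω₄ (RR) = (vx − vy + k·ωz)/r = 0.0700/0.05 = 1.4000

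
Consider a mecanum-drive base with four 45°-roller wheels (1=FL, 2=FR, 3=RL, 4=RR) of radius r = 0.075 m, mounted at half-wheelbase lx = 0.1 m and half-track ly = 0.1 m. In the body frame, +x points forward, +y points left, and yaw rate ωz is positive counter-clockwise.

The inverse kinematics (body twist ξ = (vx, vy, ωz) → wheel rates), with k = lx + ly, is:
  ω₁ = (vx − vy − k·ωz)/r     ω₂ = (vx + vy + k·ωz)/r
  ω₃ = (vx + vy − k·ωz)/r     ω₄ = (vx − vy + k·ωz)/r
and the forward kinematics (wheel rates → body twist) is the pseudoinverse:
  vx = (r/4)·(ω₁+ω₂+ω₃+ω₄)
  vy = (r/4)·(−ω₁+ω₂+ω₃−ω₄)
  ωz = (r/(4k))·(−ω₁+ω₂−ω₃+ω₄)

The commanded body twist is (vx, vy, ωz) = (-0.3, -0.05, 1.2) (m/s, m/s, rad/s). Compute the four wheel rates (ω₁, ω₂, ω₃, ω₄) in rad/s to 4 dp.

k = lx + ly = 0.1 + 0.1 = 0.2000;  k·ωz = 0.2000·1.2 = 0.2400
ω₁ (FL) = (vx − vy − k·ωz)/r = -0.4900/0.075 = -6.5333
ω₂ (FR) = (vx + vy + k·ωz)/r = -0.1100/0.075 = -1.4667
ω₃ (RL) = (vx + vy − k·ωz)/r = -0.5900/0.075 = -7.8667
ω₄ (RR) = (vx − vy + k·ωz)/r = -0.0100/0.075 = -0.1333

(-6.5333, -1.4667, -7.8667, -0.1333)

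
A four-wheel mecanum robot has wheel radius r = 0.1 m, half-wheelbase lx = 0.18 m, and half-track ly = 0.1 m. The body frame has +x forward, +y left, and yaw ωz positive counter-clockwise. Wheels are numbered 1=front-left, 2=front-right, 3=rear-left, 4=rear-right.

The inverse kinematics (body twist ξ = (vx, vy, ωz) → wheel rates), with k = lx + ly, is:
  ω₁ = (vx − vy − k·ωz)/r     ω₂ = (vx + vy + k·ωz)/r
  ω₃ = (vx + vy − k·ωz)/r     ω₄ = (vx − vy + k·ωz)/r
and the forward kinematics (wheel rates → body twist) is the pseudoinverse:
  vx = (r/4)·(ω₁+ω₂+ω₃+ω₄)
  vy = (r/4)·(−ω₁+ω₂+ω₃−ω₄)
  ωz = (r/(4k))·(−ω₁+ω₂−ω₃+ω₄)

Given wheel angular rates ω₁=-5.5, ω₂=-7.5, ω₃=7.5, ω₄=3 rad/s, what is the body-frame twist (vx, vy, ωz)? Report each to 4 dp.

(-0.0625, 0.0625, -0.5804)

k = lx + ly = 0.18 + 0.1 = 0.2800
ω₁+ω₂+ω₃+ω₄ = -2.5000  →  vx = (0.1/4)·-2.5000 = -0.0625
−ω₁+ω₂+ω₃−ω₄ = 2.5000  →  vy = (0.1/4)·2.5000 = 0.0625
−ω₁+ω₂−ω₃+ω₄ = -6.5000  →  ωz = (0.1/1.1200)·-6.5000 = -0.5804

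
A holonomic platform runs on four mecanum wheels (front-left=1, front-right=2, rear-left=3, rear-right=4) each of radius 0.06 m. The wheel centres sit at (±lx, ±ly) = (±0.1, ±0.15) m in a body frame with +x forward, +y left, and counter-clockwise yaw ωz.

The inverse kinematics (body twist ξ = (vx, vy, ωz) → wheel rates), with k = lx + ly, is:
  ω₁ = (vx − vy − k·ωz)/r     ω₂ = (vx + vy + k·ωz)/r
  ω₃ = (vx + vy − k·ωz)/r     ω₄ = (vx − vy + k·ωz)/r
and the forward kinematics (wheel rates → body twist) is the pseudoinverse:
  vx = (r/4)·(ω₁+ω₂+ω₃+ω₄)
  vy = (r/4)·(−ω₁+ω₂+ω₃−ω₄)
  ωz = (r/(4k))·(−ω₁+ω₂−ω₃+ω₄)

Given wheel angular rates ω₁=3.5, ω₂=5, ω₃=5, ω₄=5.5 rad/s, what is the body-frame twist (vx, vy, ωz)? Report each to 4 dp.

k = lx + ly = 0.1 + 0.15 = 0.2500
ω₁+ω₂+ω₃+ω₄ = 19.0000  →  vx = (0.06/4)·19.0000 = 0.2850
−ω₁+ω₂+ω₃−ω₄ = 1.0000  →  vy = (0.06/4)·1.0000 = 0.0150
−ω₁+ω₂−ω₃+ω₄ = 2.0000  →  ωz = (0.06/1.0000)·2.0000 = 0.1200

(0.2850, 0.0150, 0.1200)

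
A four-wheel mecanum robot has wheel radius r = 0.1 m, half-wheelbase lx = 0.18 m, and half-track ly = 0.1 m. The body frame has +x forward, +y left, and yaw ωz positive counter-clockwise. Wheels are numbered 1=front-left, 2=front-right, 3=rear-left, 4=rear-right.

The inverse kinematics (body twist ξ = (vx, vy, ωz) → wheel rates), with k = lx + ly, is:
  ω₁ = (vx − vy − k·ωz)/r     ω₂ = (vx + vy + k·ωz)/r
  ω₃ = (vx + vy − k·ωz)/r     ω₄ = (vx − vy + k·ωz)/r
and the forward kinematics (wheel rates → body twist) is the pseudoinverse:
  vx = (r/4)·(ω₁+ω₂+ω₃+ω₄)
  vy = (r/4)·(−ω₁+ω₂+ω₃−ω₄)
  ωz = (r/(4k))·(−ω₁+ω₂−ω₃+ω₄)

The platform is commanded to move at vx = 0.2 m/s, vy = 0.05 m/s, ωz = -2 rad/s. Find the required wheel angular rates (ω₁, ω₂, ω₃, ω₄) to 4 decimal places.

k = lx + ly = 0.18 + 0.1 = 0.2800;  k·ωz = 0.2800·-2 = -0.5600
ω₁ (FL) = (vx − vy − k·ωz)/r = 0.7100/0.1 = 7.1000
ω₂ (FR) = (vx + vy + k·ωz)/r = -0.3100/0.1 = -3.1000
ω₃ (RL) = (vx + vy − k·ωz)/r = 0.8100/0.1 = 8.1000
ω₄ (RR) = (vx − vy + k·ωz)/r = -0.4100/0.1 = -4.1000

(7.1000, -3.1000, 8.1000, -4.1000)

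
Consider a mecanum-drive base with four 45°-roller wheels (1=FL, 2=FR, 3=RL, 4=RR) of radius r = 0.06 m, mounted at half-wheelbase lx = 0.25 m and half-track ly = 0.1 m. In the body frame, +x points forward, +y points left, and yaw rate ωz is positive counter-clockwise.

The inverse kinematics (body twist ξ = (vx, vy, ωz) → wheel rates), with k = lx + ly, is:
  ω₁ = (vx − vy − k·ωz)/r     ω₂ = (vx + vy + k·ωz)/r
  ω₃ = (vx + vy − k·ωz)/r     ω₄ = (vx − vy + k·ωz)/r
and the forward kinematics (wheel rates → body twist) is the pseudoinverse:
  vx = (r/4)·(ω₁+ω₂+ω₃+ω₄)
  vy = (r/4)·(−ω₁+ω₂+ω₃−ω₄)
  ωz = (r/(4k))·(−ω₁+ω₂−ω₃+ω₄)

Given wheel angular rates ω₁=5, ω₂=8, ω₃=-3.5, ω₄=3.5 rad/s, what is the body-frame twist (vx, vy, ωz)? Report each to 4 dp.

k = lx + ly = 0.25 + 0.1 = 0.3500
ω₁+ω₂+ω₃+ω₄ = 13.0000  →  vx = (0.06/4)·13.0000 = 0.1950
−ω₁+ω₂+ω₃−ω₄ = -4.0000  →  vy = (0.06/4)·-4.0000 = -0.0600
−ω₁+ω₂−ω₃+ω₄ = 10.0000  →  ωz = (0.06/1.4000)·10.0000 = 0.4286

(0.1950, -0.0600, 0.4286)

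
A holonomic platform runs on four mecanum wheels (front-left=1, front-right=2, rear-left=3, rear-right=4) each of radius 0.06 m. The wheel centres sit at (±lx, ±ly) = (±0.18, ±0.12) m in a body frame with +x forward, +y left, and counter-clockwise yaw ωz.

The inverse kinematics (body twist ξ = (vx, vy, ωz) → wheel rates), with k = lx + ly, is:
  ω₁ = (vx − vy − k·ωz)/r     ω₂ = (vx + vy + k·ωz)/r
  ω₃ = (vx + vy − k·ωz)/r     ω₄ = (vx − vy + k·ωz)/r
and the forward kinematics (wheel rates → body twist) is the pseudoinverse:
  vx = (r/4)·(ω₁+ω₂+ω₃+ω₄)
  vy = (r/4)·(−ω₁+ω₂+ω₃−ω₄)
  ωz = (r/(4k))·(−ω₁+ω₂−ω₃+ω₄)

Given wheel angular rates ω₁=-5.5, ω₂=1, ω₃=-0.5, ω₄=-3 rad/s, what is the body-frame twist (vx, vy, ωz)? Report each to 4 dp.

(-0.1200, 0.1350, 0.2000)

k = lx + ly = 0.18 + 0.12 = 0.3000
ω₁+ω₂+ω₃+ω₄ = -8.0000  →  vx = (0.06/4)·-8.0000 = -0.1200
−ω₁+ω₂+ω₃−ω₄ = 9.0000  →  vy = (0.06/4)·9.0000 = 0.1350
−ω₁+ω₂−ω₃+ω₄ = 4.0000  →  ωz = (0.06/1.2000)·4.0000 = 0.2000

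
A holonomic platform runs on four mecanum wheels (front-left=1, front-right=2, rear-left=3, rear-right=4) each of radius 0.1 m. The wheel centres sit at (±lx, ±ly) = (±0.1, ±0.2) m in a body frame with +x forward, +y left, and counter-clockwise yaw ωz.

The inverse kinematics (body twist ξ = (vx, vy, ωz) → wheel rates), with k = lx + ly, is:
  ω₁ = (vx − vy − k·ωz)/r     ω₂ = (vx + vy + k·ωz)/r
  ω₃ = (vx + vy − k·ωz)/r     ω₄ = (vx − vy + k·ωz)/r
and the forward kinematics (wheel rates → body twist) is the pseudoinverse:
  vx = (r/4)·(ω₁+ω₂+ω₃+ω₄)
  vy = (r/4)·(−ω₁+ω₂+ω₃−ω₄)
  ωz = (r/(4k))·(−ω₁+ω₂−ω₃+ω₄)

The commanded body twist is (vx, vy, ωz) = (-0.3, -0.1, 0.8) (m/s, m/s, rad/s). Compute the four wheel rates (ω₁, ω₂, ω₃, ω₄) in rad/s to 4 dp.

k = lx + ly = 0.1 + 0.2 = 0.3000;  k·ωz = 0.3000·0.8 = 0.2400
ω₁ (FL) = (vx − vy − k·ωz)/r = -0.4400/0.1 = -4.4000
ω₂ (FR) = (vx + vy + k·ωz)/r = -0.1600/0.1 = -1.6000
ω₃ (RL) = (vx + vy − k·ωz)/r = -0.6400/0.1 = -6.4000
ω₄ (RR) = (vx − vy + k·ωz)/r = 0.0400/0.1 = 0.4000

(-4.4000, -1.6000, -6.4000, 0.4000)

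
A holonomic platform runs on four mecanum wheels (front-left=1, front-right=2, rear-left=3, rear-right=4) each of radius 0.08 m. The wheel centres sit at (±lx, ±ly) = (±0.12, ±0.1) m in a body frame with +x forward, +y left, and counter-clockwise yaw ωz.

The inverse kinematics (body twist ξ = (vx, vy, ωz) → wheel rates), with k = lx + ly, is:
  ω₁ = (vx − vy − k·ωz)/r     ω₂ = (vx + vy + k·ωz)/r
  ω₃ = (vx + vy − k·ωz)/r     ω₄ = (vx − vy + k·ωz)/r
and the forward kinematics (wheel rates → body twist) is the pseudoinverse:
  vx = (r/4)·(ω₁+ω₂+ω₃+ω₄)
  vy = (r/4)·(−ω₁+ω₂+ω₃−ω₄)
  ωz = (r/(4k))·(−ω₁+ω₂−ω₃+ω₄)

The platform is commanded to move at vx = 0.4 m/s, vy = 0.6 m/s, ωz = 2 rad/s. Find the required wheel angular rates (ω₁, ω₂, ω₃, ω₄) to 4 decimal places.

k = lx + ly = 0.12 + 0.1 = 0.2200;  k·ωz = 0.2200·2 = 0.4400
ω₁ (FL) = (vx − vy − k·ωz)/r = -0.6400/0.08 = -8.0000
ω₂ (FR) = (vx + vy + k·ωz)/r = 1.4400/0.08 = 18.0000
ω₃ (RL) = (vx + vy − k·ωz)/r = 0.5600/0.08 = 7.0000
ω₄ (RR) = (vx − vy + k·ωz)/r = 0.2400/0.08 = 3.0000

(-8.0000, 18.0000, 7.0000, 3.0000)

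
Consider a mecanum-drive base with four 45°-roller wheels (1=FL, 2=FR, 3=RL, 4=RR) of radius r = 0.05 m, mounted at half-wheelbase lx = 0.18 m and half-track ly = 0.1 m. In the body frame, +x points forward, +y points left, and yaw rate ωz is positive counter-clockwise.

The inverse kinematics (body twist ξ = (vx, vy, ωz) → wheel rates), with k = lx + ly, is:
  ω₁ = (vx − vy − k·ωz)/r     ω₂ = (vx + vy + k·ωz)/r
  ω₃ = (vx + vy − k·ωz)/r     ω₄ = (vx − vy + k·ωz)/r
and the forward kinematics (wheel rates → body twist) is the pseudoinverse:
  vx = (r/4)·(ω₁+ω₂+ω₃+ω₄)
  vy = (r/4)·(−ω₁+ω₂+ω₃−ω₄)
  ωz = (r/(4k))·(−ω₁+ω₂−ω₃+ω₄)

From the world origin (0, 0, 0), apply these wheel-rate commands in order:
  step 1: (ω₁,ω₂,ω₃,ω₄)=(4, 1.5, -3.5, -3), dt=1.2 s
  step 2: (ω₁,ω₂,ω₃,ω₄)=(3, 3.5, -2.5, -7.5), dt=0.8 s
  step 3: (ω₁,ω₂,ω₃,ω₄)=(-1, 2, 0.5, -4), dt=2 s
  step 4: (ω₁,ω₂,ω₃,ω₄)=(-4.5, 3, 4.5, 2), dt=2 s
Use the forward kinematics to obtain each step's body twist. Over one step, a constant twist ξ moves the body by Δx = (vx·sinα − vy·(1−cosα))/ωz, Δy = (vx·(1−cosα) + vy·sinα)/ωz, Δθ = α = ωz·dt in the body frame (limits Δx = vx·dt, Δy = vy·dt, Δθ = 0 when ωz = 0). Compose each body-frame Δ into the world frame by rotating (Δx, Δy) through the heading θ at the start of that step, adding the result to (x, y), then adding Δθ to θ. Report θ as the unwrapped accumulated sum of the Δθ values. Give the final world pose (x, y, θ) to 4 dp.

step 1: ξ=(vx,vy,ωz)=(-0.0125, -0.0375, -0.0893), dt=1.2 → body Δ=(-0.0174, -0.0441, -0.1071) → world pose (-0.0174, -0.0441, -0.1071)
step 2: ξ=(vx,vy,ωz)=(-0.0437, 0.0688, -0.2009), dt=0.8 → body Δ=(-0.0304, 0.0576, -0.1607) → world pose (-0.0415, 0.0164, -0.2679)
step 3: ξ=(vx,vy,ωz)=(-0.0312, 0.0938, -0.0670), dt=2.0 → body Δ=(-0.0498, 0.1911, -0.1339) → world pose (-0.0389, 0.2139, -0.4018)
step 4: ξ=(vx,vy,ωz)=(0.0625, 0.1250, 0.2232), dt=2.0 → body Δ=(0.0660, 0.2692, 0.4464) → world pose (0.1271, 0.4358, 0.0446)

(0.1271, 0.4358, 0.0446)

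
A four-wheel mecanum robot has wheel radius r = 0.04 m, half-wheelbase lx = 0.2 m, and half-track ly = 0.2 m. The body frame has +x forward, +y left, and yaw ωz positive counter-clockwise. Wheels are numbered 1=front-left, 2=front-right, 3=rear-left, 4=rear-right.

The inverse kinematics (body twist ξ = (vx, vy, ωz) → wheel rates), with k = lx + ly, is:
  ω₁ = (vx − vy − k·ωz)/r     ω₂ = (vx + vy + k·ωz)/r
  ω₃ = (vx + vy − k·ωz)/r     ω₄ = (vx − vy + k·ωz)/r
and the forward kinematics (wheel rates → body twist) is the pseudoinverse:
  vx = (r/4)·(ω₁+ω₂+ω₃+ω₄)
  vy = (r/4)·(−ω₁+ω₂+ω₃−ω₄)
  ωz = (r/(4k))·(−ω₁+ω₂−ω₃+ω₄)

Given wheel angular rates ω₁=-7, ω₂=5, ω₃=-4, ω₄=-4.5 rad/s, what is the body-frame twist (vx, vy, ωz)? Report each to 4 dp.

k = lx + ly = 0.2 + 0.2 = 0.4000
ω₁+ω₂+ω₃+ω₄ = -10.5000  →  vx = (0.04/4)·-10.5000 = -0.1050
−ω₁+ω₂+ω₃−ω₄ = 12.5000  →  vy = (0.04/4)·12.5000 = 0.1250
−ω₁+ω₂−ω₃+ω₄ = 11.5000  →  ωz = (0.04/1.6000)·11.5000 = 0.2875

(-0.1050, 0.1250, 0.2875)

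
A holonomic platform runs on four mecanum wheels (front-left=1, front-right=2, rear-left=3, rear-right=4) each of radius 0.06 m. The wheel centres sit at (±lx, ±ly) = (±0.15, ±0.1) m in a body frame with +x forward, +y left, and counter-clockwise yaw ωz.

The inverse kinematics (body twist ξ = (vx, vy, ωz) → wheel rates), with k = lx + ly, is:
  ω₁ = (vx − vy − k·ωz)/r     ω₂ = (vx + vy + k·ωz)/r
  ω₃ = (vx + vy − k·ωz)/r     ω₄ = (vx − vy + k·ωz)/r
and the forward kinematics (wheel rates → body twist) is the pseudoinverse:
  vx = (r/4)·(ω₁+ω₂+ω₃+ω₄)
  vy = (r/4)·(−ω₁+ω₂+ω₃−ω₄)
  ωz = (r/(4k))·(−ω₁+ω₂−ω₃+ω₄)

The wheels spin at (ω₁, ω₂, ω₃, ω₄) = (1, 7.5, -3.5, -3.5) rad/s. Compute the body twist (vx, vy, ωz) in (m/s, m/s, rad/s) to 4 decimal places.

k = lx + ly = 0.15 + 0.1 = 0.2500
ω₁+ω₂+ω₃+ω₄ = 1.5000  →  vx = (0.06/4)·1.5000 = 0.0225
−ω₁+ω₂+ω₃−ω₄ = 6.5000  →  vy = (0.06/4)·6.5000 = 0.0975
−ω₁+ω₂−ω₃+ω₄ = 6.5000  →  ωz = (0.06/1.0000)·6.5000 = 0.3900

(0.0225, 0.0975, 0.3900)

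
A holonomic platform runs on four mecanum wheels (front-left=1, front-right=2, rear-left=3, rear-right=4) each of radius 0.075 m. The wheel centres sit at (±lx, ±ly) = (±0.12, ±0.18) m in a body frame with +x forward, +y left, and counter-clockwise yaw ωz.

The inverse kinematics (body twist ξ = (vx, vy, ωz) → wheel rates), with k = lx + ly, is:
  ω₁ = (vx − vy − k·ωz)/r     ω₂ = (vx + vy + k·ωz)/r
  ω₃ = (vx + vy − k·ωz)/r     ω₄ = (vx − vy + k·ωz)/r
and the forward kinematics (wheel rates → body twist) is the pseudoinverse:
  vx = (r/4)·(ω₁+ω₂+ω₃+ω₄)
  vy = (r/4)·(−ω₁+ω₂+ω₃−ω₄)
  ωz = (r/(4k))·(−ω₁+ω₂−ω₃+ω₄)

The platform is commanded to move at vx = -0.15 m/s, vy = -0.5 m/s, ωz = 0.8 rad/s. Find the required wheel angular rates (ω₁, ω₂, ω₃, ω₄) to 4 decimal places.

(1.4667, -5.4667, -11.8667, 7.8667)

k = lx + ly = 0.12 + 0.18 = 0.3000;  k·ωz = 0.3000·0.8 = 0.2400
ω₁ (FL) = (vx − vy − k·ωz)/r = 0.1100/0.075 = 1.4667
ω₂ (FR) = (vx + vy + k·ωz)/r = -0.4100/0.075 = -5.4667
ω₃ (RL) = (vx + vy − k·ωz)/r = -0.8900/0.075 = -11.8667
ω₄ (RR) = (vx − vy + k·ωz)/r = 0.5900/0.075 = 7.8667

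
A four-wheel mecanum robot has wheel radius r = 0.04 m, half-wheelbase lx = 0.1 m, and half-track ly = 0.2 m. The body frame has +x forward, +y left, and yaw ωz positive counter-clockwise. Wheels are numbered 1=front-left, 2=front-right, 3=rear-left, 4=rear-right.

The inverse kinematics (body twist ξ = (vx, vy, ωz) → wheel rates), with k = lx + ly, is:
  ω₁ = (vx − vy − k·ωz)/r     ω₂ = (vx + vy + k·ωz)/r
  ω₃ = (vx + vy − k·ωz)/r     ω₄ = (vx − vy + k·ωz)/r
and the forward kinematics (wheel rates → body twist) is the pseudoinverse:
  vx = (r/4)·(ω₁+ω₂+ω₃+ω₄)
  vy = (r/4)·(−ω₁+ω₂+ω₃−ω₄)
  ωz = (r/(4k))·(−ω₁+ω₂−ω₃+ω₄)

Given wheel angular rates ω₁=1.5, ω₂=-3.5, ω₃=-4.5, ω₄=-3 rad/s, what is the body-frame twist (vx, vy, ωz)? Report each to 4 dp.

k = lx + ly = 0.1 + 0.2 = 0.3000
ω₁+ω₂+ω₃+ω₄ = -9.5000  →  vx = (0.04/4)·-9.5000 = -0.0950
−ω₁+ω₂+ω₃−ω₄ = -6.5000  →  vy = (0.04/4)·-6.5000 = -0.0650
−ω₁+ω₂−ω₃+ω₄ = -3.5000  →  ωz = (0.04/1.2000)·-3.5000 = -0.1167

(-0.0950, -0.0650, -0.1167)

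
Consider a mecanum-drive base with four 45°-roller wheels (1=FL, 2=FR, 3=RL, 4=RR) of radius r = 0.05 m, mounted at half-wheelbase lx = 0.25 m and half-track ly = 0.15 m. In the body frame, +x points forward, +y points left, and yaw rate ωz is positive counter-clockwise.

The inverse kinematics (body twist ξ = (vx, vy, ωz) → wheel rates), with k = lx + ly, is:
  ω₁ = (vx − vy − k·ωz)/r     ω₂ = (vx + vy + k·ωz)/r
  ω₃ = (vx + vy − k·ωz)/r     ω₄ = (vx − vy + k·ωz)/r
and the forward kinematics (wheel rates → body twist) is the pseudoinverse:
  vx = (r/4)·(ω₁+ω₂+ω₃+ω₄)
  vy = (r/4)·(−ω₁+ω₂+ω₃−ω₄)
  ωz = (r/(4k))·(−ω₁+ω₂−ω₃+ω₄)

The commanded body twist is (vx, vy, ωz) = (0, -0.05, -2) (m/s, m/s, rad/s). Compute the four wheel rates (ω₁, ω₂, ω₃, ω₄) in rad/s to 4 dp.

(17.0000, -17.0000, 15.0000, -15.0000)

k = lx + ly = 0.25 + 0.15 = 0.4000;  k·ωz = 0.4000·-2 = -0.8000
ω₁ (FL) = (vx − vy − k·ωz)/r = 0.8500/0.05 = 17.0000
ω₂ (FR) = (vx + vy + k·ωz)/r = -0.8500/0.05 = -17.0000
ω₃ (RL) = (vx + vy − k·ωz)/r = 0.7500/0.05 = 15.0000
ω₄ (RR) = (vx − vy + k·ωz)/r = -0.7500/0.05 = -15.0000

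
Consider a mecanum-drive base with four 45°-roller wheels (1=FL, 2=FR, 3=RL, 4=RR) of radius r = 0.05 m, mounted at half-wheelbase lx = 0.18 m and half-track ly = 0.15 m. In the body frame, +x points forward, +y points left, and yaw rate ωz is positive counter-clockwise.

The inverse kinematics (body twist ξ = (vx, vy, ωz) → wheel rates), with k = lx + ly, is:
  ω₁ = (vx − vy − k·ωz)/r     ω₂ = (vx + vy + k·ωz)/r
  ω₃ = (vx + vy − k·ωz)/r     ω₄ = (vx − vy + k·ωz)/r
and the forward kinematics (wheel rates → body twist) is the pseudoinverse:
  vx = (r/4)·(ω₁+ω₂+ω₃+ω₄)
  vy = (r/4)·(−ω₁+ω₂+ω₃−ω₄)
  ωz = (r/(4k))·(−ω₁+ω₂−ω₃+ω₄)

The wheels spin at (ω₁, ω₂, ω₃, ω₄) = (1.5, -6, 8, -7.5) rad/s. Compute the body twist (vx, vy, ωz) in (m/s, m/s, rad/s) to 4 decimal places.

k = lx + ly = 0.18 + 0.15 = 0.3300
ω₁+ω₂+ω₃+ω₄ = -4.0000  →  vx = (0.05/4)·-4.0000 = -0.0500
−ω₁+ω₂+ω₃−ω₄ = 8.0000  →  vy = (0.05/4)·8.0000 = 0.1000
−ω₁+ω₂−ω₃+ω₄ = -23.0000  →  ωz = (0.05/1.3200)·-23.0000 = -0.8712

(-0.0500, 0.1000, -0.8712)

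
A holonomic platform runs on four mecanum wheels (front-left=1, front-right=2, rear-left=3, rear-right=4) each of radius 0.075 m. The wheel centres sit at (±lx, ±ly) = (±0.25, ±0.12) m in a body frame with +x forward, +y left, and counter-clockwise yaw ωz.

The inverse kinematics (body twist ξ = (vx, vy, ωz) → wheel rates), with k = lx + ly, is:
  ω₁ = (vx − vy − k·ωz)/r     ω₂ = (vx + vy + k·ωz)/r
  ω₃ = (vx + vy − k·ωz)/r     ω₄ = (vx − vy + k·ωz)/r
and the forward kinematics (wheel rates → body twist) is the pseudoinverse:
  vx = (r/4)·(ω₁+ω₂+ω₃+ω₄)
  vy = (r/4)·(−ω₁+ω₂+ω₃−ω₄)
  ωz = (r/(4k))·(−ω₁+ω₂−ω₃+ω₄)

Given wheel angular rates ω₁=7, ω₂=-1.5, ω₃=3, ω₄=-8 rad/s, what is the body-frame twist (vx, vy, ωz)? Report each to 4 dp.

k = lx + ly = 0.25 + 0.12 = 0.3700
ω₁+ω₂+ω₃+ω₄ = 0.5000  →  vx = (0.075/4)·0.5000 = 0.0094
−ω₁+ω₂+ω₃−ω₄ = 2.5000  →  vy = (0.075/4)·2.5000 = 0.0469
−ω₁+ω₂−ω₃+ω₄ = -19.5000  →  ωz = (0.075/1.4800)·-19.5000 = -0.9882

(0.0094, 0.0469, -0.9882)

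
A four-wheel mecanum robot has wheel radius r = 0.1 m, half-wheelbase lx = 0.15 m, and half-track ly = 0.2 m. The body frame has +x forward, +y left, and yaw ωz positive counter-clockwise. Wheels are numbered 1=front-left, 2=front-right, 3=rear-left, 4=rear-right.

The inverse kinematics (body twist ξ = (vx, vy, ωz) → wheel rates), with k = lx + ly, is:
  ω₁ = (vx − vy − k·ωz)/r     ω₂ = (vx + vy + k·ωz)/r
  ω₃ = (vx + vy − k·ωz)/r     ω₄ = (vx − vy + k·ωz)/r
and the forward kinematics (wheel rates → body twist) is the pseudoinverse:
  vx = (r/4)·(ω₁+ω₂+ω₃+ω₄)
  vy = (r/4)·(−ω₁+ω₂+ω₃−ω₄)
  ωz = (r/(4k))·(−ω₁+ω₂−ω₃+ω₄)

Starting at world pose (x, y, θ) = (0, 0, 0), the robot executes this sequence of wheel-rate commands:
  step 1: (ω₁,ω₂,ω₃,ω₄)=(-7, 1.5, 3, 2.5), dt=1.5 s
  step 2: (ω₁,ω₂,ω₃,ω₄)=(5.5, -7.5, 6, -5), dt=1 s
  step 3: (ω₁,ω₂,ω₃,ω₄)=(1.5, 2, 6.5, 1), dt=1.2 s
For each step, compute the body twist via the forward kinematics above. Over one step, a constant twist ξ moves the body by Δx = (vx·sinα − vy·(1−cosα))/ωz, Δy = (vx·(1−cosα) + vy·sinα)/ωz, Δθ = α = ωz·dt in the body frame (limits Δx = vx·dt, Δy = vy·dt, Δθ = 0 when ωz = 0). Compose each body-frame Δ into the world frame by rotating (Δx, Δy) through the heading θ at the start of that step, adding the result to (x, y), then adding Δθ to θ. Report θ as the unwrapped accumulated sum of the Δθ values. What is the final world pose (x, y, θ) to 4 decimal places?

step 1: ξ=(vx,vy,ωz)=(0.0000, 0.2250, 0.5714), dt=1.5 → body Δ=(-0.1360, 0.2977, 0.8571) → world pose (-0.1360, 0.2977, 0.8571)
step 2: ξ=(vx,vy,ωz)=(-0.0250, -0.0500, -1.7143), dt=1.0 → body Δ=(-0.0478, -0.0122, -1.7143) → world pose (-0.1581, 0.2536, -0.8571)
step 3: ξ=(vx,vy,ωz)=(0.2750, 0.1500, -0.3571), dt=1.2 → body Δ=(0.3580, 0.1049, -0.4286) → world pose (0.1556, 0.0516, -1.2857)

(0.1556, 0.0516, -1.2857)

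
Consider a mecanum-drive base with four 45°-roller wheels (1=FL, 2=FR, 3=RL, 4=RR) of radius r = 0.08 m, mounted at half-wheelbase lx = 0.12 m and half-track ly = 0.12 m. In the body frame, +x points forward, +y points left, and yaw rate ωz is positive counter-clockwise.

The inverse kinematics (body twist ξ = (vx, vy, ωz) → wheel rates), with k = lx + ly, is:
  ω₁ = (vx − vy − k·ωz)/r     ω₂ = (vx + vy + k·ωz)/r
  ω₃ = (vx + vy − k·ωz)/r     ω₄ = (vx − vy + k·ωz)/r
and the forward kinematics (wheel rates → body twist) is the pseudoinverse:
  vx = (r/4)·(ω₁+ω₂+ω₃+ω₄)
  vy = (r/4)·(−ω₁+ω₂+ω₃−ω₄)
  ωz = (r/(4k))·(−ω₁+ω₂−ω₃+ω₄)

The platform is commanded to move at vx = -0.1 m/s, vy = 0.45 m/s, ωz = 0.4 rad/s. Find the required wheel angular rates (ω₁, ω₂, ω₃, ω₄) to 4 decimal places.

(-8.0750, 5.5750, 3.1750, -5.6750)

k = lx + ly = 0.12 + 0.12 = 0.2400;  k·ωz = 0.2400·0.4 = 0.0960
ω₁ (FL) = (vx − vy − k·ωz)/r = -0.6460/0.08 = -8.0750
ω₂ (FR) = (vx + vy + k·ωz)/r = 0.4460/0.08 = 5.5750
ω₃ (RL) = (vx + vy − k·ωz)/r = 0.2540/0.08 = 3.1750
ω₄ (RR) = (vx − vy + k·ωz)/r = -0.4540/0.08 = -5.6750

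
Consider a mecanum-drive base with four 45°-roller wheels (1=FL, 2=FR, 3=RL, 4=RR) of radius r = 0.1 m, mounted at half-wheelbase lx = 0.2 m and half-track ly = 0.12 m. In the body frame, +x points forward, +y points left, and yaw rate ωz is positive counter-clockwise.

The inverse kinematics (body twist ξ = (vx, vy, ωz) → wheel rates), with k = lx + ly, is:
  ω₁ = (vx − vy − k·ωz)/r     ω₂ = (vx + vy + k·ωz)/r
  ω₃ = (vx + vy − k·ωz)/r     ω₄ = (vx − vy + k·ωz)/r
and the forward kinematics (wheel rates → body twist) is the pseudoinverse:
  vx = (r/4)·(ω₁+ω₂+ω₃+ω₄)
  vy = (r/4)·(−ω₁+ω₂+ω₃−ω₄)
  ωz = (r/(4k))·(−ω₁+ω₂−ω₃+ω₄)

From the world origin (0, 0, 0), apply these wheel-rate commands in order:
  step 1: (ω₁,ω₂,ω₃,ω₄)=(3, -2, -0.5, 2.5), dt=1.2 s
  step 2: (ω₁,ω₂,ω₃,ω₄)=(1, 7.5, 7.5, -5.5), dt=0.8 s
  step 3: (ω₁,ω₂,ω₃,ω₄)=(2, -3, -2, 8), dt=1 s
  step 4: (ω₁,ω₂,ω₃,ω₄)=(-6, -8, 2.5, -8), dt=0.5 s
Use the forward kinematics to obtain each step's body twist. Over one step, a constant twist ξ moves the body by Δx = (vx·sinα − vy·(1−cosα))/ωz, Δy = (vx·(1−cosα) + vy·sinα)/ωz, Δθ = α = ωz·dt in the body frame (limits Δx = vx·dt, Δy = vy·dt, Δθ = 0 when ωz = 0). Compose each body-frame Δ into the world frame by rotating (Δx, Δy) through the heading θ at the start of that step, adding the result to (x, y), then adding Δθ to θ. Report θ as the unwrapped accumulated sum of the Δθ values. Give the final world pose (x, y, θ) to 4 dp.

step 1: ξ=(vx,vy,ωz)=(0.0750, -0.2000, -0.1562), dt=1.2 → body Δ=(0.0670, -0.2470, -0.1875) → world pose (0.0670, -0.2470, -0.1875)
step 2: ξ=(vx,vy,ωz)=(0.2625, 0.4875, -0.5078), dt=0.8 → body Δ=(0.2824, 0.3373, -0.4062) → world pose (0.4074, 0.0317, -0.5938)
step 3: ξ=(vx,vy,ωz)=(0.1250, -0.3750, 0.3906), dt=1.0 → body Δ=(0.1942, -0.3414, 0.3906) → world pose (0.3773, -0.3599, -0.2031)
step 4: ξ=(vx,vy,ωz)=(-0.4875, 0.2125, -0.9766), dt=0.5 → body Δ=(-0.2088, 0.1604, -0.4883) → world pose (0.2052, -0.1607, -0.6914)

(0.2052, -0.1607, -0.6914)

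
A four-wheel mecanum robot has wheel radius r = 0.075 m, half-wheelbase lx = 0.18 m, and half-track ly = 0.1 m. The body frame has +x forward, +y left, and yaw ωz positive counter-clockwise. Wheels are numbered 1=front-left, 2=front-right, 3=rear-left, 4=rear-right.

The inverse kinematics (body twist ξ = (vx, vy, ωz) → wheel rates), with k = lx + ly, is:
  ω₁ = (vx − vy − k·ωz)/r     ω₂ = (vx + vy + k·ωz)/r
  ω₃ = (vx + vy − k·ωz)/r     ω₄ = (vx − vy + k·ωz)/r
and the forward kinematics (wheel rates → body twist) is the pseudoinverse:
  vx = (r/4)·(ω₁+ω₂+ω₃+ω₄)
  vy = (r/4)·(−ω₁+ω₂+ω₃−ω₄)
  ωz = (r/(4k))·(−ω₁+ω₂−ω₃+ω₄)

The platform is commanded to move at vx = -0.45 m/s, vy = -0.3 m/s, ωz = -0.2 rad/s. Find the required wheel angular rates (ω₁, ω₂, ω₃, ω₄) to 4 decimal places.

(-1.2533, -10.7467, -9.2533, -2.7467)

k = lx + ly = 0.18 + 0.1 = 0.2800;  k·ωz = 0.2800·-0.2 = -0.0560
ω₁ (FL) = (vx − vy − k·ωz)/r = -0.0940/0.075 = -1.2533
ω₂ (FR) = (vx + vy + k·ωz)/r = -0.8060/0.075 = -10.7467
ω₃ (RL) = (vx + vy − k·ωz)/r = -0.6940/0.075 = -9.2533
ω₄ (RR) = (vx − vy + k·ωz)/r = -0.2060/0.075 = -2.7467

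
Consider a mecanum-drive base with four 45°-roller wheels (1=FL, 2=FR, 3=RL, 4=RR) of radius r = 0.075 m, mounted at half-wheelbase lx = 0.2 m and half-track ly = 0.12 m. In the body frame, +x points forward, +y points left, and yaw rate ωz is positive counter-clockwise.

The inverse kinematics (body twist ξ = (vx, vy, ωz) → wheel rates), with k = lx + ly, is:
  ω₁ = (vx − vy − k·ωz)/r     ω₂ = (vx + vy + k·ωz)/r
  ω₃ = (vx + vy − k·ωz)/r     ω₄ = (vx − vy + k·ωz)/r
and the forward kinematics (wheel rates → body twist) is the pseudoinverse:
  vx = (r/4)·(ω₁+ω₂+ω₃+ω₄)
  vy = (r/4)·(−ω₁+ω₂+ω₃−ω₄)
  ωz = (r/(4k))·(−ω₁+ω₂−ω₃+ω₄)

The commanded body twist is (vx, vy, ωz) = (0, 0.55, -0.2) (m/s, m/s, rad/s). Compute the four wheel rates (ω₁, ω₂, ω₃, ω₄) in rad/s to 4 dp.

(-6.4800, 6.4800, 8.1867, -8.1867)

k = lx + ly = 0.2 + 0.12 = 0.3200;  k·ωz = 0.3200·-0.2 = -0.0640
ω₁ (FL) = (vx − vy − k·ωz)/r = -0.4860/0.075 = -6.4800
ω₂ (FR) = (vx + vy + k·ωz)/r = 0.4860/0.075 = 6.4800
ω₃ (RL) = (vx + vy − k·ωz)/r = 0.6140/0.075 = 8.1867
ω₄ (RR) = (vx − vy + k·ωz)/r = -0.6140/0.075 = -8.1867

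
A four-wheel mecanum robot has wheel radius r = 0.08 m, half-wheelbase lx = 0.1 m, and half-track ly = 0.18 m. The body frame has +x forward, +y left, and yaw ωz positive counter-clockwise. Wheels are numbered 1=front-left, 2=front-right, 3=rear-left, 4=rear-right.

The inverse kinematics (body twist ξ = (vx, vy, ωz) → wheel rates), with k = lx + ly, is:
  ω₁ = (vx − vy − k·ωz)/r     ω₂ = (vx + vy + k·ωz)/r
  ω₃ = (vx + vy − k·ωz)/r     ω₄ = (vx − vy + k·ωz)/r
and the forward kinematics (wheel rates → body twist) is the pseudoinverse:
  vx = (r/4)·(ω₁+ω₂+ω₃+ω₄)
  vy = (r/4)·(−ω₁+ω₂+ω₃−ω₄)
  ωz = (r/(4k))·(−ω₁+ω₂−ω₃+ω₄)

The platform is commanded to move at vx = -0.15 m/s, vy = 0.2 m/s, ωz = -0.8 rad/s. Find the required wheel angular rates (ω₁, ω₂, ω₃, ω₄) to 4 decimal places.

k = lx + ly = 0.1 + 0.18 = 0.2800;  k·ωz = 0.2800·-0.8 = -0.2240
ω₁ (FL) = (vx − vy − k·ωz)/r = -0.1260/0.08 = -1.5750
ω₂ (FR) = (vx + vy + k·ωz)/r = -0.1740/0.08 = -2.1750
ω₃ (RL) = (vx + vy − k·ωz)/r = 0.2740/0.08 = 3.4250
ω₄ (RR) = (vx − vy + k·ωz)/r = -0.5740/0.08 = -7.1750

(-1.5750, -2.1750, 3.4250, -7.1750)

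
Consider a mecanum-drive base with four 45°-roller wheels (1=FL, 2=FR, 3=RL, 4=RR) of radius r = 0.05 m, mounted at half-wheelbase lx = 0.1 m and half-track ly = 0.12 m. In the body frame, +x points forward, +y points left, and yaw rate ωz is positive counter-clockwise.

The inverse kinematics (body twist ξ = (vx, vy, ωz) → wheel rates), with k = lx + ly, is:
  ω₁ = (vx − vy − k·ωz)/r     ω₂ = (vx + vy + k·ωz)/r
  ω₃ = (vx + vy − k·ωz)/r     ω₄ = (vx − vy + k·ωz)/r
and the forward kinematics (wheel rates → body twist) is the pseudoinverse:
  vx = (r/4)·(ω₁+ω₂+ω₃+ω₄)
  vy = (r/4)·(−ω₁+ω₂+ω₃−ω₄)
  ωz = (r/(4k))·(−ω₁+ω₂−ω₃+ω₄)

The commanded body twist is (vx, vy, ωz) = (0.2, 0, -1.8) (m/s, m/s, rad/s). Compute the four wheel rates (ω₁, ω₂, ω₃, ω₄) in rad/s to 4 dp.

k = lx + ly = 0.1 + 0.12 = 0.2200;  k·ωz = 0.2200·-1.8 = -0.3960
ω₁ (FL) = (vx − vy − k·ωz)/r = 0.5960/0.05 = 11.9200
ω₂ (FR) = (vx + vy + k·ωz)/r = -0.1960/0.05 = -3.9200
ω₃ (RL) = (vx + vy − k·ωz)/r = 0.5960/0.05 = 11.9200
ω₄ (RR) = (vx − vy + k·ωz)/r = -0.1960/0.05 = -3.9200

(11.9200, -3.9200, 11.9200, -3.9200)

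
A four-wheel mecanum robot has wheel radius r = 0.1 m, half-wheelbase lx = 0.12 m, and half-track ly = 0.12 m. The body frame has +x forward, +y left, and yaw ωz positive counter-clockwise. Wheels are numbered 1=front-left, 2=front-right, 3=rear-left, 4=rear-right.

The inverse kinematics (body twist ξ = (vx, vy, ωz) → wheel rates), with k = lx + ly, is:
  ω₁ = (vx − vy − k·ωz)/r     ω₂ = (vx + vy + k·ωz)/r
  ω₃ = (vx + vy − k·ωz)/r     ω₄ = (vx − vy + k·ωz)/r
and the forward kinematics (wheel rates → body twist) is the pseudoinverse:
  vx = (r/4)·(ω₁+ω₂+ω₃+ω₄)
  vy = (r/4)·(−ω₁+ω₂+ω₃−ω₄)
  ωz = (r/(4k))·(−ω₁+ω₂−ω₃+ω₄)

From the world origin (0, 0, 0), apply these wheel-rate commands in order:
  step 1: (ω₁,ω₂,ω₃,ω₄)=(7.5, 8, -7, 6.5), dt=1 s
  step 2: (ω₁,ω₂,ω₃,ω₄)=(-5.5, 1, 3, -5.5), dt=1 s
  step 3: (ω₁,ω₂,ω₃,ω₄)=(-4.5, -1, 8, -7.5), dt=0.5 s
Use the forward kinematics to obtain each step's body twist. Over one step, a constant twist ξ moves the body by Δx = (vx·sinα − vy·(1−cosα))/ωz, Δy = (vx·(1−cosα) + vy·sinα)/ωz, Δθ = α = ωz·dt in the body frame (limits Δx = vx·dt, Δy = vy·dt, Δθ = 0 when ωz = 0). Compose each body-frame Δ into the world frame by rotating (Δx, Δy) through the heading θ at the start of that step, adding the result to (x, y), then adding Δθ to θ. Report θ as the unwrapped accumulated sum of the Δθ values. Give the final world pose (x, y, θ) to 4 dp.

(-0.1745, 0.0054, 0.6250)

step 1: ξ=(vx,vy,ωz)=(0.3750, -0.3250, 1.4583), dt=1.0 → body Δ=(0.4534, 0.0068, 1.4583) → world pose (0.4534, 0.0068, 1.4583)
step 2: ξ=(vx,vy,ωz)=(-0.1750, 0.3750, -0.2083), dt=1.0 → body Δ=(-0.1348, 0.3905, -0.2083) → world pose (0.0502, -0.0833, 1.2500)
step 3: ξ=(vx,vy,ωz)=(-0.1250, 0.4750, -1.2500), dt=0.5 → body Δ=(0.0133, 0.2412, -0.6250) → world pose (-0.1745, 0.0054, 0.6250)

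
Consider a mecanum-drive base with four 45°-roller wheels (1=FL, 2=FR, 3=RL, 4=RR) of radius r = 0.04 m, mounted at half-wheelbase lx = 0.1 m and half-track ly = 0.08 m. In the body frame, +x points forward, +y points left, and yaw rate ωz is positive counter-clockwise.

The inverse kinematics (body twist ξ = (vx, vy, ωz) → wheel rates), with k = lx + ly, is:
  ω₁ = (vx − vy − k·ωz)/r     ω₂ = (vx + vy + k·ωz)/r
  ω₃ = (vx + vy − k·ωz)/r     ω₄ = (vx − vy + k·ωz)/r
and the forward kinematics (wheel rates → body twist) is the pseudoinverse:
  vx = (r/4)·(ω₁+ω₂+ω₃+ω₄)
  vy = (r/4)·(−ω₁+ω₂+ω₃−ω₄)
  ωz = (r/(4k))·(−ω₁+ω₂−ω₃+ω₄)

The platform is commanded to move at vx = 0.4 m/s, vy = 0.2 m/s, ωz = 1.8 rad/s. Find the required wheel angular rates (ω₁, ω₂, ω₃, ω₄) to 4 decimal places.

k = lx + ly = 0.1 + 0.08 = 0.1800;  k·ωz = 0.1800·1.8 = 0.3240
ω₁ (FL) = (vx − vy − k·ωz)/r = -0.1240/0.04 = -3.1000
ω₂ (FR) = (vx + vy + k·ωz)/r = 0.9240/0.04 = 23.1000
ω₃ (RL) = (vx + vy − k·ωz)/r = 0.2760/0.04 = 6.9000
ω₄ (RR) = (vx − vy + k·ωz)/r = 0.5240/0.04 = 13.1000

(-3.1000, 23.1000, 6.9000, 13.1000)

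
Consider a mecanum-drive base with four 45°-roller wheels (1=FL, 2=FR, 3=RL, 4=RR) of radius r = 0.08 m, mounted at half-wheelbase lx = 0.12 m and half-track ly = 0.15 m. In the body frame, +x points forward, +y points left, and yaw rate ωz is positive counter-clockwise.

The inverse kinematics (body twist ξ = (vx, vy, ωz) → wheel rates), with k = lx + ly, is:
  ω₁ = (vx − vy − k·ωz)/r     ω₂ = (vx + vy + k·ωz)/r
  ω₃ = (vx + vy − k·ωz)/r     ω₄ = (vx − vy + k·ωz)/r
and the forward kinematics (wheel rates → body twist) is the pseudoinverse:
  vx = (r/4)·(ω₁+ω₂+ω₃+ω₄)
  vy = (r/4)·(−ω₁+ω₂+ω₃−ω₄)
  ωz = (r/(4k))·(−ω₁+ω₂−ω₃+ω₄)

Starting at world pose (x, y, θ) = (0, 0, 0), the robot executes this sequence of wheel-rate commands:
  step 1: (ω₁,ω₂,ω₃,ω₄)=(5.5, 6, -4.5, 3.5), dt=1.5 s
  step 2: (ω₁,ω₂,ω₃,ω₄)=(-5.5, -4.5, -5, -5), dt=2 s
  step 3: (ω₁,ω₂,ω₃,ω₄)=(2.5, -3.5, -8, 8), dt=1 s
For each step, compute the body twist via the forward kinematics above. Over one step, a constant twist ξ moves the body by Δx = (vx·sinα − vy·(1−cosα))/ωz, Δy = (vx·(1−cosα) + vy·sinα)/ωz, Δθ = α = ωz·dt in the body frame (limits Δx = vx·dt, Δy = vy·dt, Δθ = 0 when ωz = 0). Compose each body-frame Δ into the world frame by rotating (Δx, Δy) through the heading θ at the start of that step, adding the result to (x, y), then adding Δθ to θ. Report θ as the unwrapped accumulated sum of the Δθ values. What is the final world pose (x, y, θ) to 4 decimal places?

step 1: ξ=(vx,vy,ωz)=(0.2100, -0.1500, 0.6296), dt=1.5 → body Δ=(0.3688, -0.0550, 0.9444) → world pose (0.3688, -0.0550, 0.9444)
step 2: ξ=(vx,vy,ωz)=(-0.4000, 0.0200, 0.0741), dt=2.0 → body Δ=(-0.8000, -0.0193, 0.1481) → world pose (-0.0845, -0.7145, 1.0926)
step 3: ξ=(vx,vy,ωz)=(-0.0200, -0.4400, 0.7407), dt=1.0 → body Δ=(0.1374, -0.4079, 0.7407) → world pose (0.3409, -0.7802, 1.8333)

(0.3409, -0.7802, 1.8333)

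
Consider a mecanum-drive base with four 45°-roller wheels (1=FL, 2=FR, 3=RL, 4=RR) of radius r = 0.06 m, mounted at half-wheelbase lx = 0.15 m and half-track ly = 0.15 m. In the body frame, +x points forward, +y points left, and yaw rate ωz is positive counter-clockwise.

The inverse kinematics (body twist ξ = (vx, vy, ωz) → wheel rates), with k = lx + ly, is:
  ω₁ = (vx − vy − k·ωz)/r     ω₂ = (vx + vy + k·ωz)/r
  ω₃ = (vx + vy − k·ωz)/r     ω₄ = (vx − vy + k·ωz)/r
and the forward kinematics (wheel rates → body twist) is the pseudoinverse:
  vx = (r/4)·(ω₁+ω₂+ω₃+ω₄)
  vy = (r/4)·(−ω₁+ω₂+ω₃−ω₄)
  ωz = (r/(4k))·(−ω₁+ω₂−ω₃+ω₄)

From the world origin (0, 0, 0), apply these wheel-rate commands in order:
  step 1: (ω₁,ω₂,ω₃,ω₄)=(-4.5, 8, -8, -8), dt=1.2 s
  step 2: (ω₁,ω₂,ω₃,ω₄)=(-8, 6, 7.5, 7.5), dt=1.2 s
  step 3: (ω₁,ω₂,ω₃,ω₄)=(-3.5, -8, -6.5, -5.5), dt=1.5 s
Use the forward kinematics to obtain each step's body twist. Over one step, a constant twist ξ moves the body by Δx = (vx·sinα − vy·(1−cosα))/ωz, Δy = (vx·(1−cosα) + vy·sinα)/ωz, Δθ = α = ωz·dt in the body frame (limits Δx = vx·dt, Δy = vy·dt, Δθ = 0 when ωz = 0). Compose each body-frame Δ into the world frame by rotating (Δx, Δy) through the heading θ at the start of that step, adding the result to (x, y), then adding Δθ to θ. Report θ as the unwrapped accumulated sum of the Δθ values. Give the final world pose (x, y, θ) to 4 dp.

(-0.3579, -0.1091, 1.3275)

step 1: ξ=(vx,vy,ωz)=(-0.1875, 0.1875, 0.6250), dt=1.2 → body Δ=(-0.2850, 0.1240, 0.7500) → world pose (-0.2850, 0.1240, 0.7500)
step 2: ξ=(vx,vy,ωz)=(0.1950, 0.2100, 0.7000), dt=1.2 → body Δ=(0.1077, 0.3160, 0.8400) → world pose (-0.4216, 0.4286, 1.5900)
step 3: ξ=(vx,vy,ωz)=(-0.3525, -0.0825, -0.1750), dt=1.5 → body Δ=(-0.5388, -0.0533, -0.2625) → world pose (-0.3579, -0.1091, 1.3275)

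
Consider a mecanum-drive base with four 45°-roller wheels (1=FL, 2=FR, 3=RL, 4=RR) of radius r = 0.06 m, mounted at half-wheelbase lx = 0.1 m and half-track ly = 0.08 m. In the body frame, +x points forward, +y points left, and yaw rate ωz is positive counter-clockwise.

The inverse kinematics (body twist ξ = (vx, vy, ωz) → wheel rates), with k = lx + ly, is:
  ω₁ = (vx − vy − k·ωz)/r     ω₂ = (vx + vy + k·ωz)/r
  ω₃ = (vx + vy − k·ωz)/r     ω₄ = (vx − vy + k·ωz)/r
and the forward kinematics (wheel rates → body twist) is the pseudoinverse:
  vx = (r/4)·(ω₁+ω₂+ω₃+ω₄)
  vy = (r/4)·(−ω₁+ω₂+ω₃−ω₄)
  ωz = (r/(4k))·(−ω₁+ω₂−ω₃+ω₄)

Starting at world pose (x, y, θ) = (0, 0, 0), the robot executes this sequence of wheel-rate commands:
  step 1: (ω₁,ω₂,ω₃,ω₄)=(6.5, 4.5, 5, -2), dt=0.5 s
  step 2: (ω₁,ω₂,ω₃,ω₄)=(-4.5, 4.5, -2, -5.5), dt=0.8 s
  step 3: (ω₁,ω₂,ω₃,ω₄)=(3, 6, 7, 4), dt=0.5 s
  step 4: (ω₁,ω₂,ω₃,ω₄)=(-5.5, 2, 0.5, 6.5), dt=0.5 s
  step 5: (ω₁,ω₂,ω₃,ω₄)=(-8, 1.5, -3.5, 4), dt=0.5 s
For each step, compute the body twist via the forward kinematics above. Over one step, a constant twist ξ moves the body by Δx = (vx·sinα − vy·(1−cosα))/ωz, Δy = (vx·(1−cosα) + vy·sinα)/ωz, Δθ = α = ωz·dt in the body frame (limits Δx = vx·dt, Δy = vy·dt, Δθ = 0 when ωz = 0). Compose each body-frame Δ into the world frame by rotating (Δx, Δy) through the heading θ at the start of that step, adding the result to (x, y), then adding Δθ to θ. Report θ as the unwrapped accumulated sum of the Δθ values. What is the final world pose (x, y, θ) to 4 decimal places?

(0.1837, 0.2164, 1.2625)

step 1: ξ=(vx,vy,ωz)=(0.2100, 0.0750, -0.7500), dt=0.5 → body Δ=(0.1095, 0.0172, -0.3750) → world pose (0.1095, 0.0172, -0.3750)
step 2: ξ=(vx,vy,ωz)=(-0.1125, 0.1875, 0.4583), dt=0.8 → body Δ=(-0.1152, 0.1303, 0.3667) → world pose (0.0501, 0.1806, -0.0083)
step 3: ξ=(vx,vy,ωz)=(0.3000, 0.0900, 0.0000), dt=0.5 → body Δ=(0.1500, 0.0450, 0.0000) → world pose (0.2004, 0.2244, -0.0083)
step 4: ξ=(vx,vy,ωz)=(0.0525, 0.0225, 1.1250), dt=0.5 → body Δ=(0.0218, 0.0179, 0.5625) → world pose (0.2224, 0.2421, 0.5542)
step 5: ξ=(vx,vy,ωz)=(-0.0900, 0.0300, 1.4167), dt=0.5 → body Δ=(-0.0464, -0.0015, 0.7083) → world pose (0.1837, 0.2164, 1.2625)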